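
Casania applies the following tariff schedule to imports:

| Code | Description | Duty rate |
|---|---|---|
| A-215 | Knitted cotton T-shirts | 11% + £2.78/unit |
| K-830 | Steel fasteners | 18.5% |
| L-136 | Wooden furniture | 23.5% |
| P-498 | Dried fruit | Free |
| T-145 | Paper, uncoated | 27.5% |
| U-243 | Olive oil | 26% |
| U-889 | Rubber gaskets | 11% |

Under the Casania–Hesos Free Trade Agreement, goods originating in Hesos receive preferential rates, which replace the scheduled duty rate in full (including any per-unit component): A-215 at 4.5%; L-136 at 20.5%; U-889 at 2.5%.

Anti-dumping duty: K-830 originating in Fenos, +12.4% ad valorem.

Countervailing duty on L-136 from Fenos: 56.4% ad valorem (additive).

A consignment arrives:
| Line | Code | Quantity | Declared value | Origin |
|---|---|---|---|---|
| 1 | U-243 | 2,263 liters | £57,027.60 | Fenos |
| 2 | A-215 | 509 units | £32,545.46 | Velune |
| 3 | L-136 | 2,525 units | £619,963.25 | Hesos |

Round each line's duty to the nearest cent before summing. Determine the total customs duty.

Line 1 (U-243, Fenos, 2,263 liters, £57,027.60):
Base rate for U-243 is 26%.
Duty = £57,027.60 × 26% = £14,827.18.
Line 2 (A-215, Velune, 509 units, £32,545.46):
Base rate for A-215 is 11% + £2.78/unit.
A-215 has an FTA preferential rate, but origin Velune is not Hesos; base rate stands.
Duty = £32,545.46 × 11% + 509 × £2.78 = £4,995.02.
Line 3 (L-136, Hesos, 2,525 units, £619,963.25):
Base rate for L-136 is 23.5%.
Origin Hesos qualifies under the Casania–Hesos agreement and L-136 is covered: preferential rate 20.5% applies instead.
The additional-duty order on L-136 targets Fenos, not Hesos; it does not apply.
Duty = £619,963.25 × 20.5% = £127,092.47.
Total = £14,827.18 + £4,995.02 + £127,092.47 = £146,914.67.

£146,914.67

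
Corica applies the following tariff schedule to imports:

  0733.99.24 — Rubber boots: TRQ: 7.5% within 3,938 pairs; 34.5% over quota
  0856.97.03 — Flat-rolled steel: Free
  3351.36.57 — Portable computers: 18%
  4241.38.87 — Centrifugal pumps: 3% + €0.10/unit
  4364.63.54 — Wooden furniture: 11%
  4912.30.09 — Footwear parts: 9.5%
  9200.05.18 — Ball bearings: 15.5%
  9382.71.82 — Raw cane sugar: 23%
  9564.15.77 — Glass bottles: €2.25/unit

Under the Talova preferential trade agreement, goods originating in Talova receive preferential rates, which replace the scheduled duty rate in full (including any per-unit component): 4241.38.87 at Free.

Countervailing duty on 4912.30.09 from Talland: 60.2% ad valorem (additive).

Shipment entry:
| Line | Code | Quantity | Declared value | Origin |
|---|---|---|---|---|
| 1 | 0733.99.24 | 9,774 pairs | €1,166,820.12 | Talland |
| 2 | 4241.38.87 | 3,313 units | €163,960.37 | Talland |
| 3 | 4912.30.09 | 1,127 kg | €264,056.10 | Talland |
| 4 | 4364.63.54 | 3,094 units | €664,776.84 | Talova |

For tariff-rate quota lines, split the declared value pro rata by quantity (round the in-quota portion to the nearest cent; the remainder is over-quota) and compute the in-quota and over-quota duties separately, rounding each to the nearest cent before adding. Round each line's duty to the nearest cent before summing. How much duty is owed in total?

€538,043.62

Line 1 (0733.99.24, Talland, 9,774 pairs, €1,166,820.12):
Code 0733.99.24 is under a tariff-rate quota (threshold 3,938 pairs). In-quota: 3,938 pairs at 7.5%; over-quota: 5,836 pairs at 34.5%.
Pro-rata value split: in-quota = €1,166,820.12 × 3,938/9,774 = €470,118.44; over-quota = €1,166,820.12 − €470,118.44 = €696,701.68.
In-quota duty = €470,118.44 × 7.5% = €35,258.88. Over-quota duty = €696,701.68 × 34.5% = €240,362.08.
Line duty = €35,258.88 + €240,362.08 = €275,620.96.
Line 2 (4241.38.87, Talland, 3,313 units, €163,960.37):
Base rate for 4241.38.87 is 3% + €0.10/unit.
4241.38.87 has an FTA preferential rate, but origin Talland is not Talova; base rate stands.
Duty = €163,960.37 × 3% + 3,313 × €0.10 = €5,250.11.
Line 3 (4912.30.09, Talland, 1,127 kg, €264,056.10):
Base rate for 4912.30.09 is 9.5%.
Additional duty on 4912.30.09 from Talland: +60.2%. Applied ad valorem rate: 9.5% + 60.2% = 69.7%.
Duty = €264,056.10 × 69.7% = €184,047.10.
Line 4 (4364.63.54, Talova, 3,094 units, €664,776.84):
Base rate for 4364.63.54 is 11%.
Origin Talova is the FTA partner but 4364.63.54 is not on the preference list; base rate stands.
Duty = €664,776.84 × 11% = €73,125.45.
Total = €275,620.96 + €5,250.11 + €184,047.10 + €73,125.45 = €538,043.62.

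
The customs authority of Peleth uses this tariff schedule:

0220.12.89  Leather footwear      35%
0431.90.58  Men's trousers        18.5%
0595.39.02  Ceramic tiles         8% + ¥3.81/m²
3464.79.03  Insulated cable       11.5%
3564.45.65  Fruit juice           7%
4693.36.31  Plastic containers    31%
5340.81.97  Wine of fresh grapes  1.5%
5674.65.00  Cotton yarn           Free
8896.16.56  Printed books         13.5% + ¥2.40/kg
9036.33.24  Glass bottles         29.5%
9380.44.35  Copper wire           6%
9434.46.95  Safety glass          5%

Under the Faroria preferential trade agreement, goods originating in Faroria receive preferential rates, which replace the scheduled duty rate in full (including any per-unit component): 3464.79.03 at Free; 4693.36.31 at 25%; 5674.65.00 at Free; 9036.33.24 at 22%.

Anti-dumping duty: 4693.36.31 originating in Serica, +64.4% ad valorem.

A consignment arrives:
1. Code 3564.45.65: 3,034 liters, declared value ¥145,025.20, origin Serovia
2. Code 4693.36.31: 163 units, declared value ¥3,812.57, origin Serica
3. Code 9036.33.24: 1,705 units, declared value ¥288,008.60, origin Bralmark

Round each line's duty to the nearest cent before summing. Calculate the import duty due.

¥98,751.49

Line 1 (3564.45.65, Serovia, 3,034 liters, ¥145,025.20):
Base rate for 3564.45.65 is 7%.
Duty = ¥145,025.20 × 7% = ¥10,151.76.
Line 2 (4693.36.31, Serica, 163 units, ¥3,812.57):
Base rate for 4693.36.31 is 31%.
4693.36.31 has an FTA preferential rate, but origin Serica is not Faroria; base rate stands.
Additional duty on 4693.36.31 from Serica: +64.4%. Applied ad valorem rate: 31% + 64.4% = 95.4%.
Duty = ¥3,812.57 × 95.4% = ¥3,637.19.
Line 3 (9036.33.24, Bralmark, 1,705 units, ¥288,008.60):
Base rate for 9036.33.24 is 29.5%.
9036.33.24 has an FTA preferential rate, but origin Bralmark is not Faroria; base rate stands.
Duty = ¥288,008.60 × 29.5% = ¥84,962.54.
Total = ¥10,151.76 + ¥3,637.19 + ¥84,962.54 = ¥98,751.49.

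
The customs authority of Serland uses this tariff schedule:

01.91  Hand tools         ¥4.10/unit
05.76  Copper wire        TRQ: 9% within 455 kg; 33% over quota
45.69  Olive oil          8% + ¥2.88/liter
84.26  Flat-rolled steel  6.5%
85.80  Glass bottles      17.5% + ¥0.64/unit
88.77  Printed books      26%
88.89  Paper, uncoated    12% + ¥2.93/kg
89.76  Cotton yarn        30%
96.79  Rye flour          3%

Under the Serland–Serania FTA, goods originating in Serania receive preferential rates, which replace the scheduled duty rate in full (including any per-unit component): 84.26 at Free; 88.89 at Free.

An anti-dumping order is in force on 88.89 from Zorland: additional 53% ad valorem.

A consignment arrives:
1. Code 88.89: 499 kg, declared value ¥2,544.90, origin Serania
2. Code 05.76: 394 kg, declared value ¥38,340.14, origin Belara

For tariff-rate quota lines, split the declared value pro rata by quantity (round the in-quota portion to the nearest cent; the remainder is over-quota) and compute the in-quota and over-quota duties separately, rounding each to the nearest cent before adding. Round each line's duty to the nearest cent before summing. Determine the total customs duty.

Line 1 (88.89, Serania, 499 kg, ¥2,544.90):
Base rate for 88.89 is 12% + ¥2.93/kg.
Origin Serania qualifies under the Serland–Serania agreement and 88.89 is covered: preferential rate Free applies instead.
The additional-duty order on 88.89 targets Zorland, not Serania; it does not apply.
Duty = ¥2,544.90 × 0% = ¥0.00.
Line 2 (05.76, Belara, 394 kg, ¥38,340.14):
Code 05.76 is under a tariff-rate quota (threshold 455 kg). Quantity 394 kg is within the quota, so the in-quota rate 9% applies to the full value.
Duty = ¥38,340.14 × 9% = ¥3,450.61.
Total = ¥0.00 + ¥3,450.61 = ¥3,450.61.

¥3,450.61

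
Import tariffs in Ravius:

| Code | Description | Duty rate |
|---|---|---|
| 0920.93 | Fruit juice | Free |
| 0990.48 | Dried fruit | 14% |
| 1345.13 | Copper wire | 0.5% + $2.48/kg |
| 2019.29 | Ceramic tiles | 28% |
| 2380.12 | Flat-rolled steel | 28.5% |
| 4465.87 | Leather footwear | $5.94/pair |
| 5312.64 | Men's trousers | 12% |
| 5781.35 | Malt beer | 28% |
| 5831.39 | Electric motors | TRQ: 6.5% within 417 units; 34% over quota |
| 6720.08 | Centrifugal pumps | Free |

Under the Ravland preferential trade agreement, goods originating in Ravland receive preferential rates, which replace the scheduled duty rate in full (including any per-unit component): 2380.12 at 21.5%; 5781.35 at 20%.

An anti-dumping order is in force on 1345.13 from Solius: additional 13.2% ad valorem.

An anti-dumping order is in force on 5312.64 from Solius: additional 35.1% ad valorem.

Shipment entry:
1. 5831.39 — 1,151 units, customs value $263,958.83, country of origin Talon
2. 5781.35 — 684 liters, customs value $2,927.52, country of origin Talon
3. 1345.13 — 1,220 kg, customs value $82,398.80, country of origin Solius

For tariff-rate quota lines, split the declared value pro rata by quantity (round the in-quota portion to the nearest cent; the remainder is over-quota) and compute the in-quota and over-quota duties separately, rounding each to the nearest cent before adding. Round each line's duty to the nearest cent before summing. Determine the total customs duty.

$78,581.53

Line 1 (5831.39, Talon, 1,151 units, $263,958.83):
Code 5831.39 is under a tariff-rate quota (threshold 417 units). In-quota: 417 units at 6.5%; over-quota: 734 units at 34%.
Pro-rata value split: in-quota = $263,958.83 × 417/1,151 = $95,630.61; over-quota = $263,958.83 − $95,630.61 = $168,328.22.
In-quota duty = $95,630.61 × 6.5% = $6,215.99. Over-quota duty = $168,328.22 × 34% = $57,231.59.
Line duty = $6,215.99 + $57,231.59 = $63,447.58.
Line 2 (5781.35, Talon, 684 liters, $2,927.52):
Base rate for 5781.35 is 28%.
5781.35 has an FTA preferential rate, but origin Talon is not Ravland; base rate stands.
Duty = $2,927.52 × 28% = $819.71.
Line 3 (1345.13, Solius, 1,220 kg, $82,398.80):
Base rate for 1345.13 is 0.5% + $2.48/kg.
Additional duty on 1345.13 from Solius: +13.2%. Applied ad valorem rate: 0.5% + 13.2% = 13.7%.
Duty = $82,398.80 × 13.7% + 1,220 × $2.48 = $14,314.24.
Total = $63,447.58 + $819.71 + $14,314.24 = $78,581.53.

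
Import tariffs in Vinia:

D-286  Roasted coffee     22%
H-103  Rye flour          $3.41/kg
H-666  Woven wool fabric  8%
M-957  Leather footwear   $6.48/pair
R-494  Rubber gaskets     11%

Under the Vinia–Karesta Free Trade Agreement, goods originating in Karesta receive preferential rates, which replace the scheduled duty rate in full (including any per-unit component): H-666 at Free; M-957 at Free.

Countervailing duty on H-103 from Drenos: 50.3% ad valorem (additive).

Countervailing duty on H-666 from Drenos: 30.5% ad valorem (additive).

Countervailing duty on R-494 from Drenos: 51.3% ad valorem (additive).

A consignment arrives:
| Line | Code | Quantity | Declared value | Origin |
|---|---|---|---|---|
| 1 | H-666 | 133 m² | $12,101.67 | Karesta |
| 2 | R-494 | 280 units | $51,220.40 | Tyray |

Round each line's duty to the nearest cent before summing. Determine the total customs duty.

$5,634.24

Line 1 (H-666, Karesta, 133 m², $12,101.67):
Base rate for H-666 is 8%.
Origin Karesta qualifies under the Vinia–Karesta agreement and H-666 is covered: preferential rate Free applies instead.
The additional-duty order on H-666 targets Drenos, not Karesta; it does not apply.
Duty = $12,101.67 × 0% = $0.00.
Line 2 (R-494, Tyray, 280 units, $51,220.40):
Base rate for R-494 is 11%.
The additional-duty order on R-494 targets Drenos, not Tyray; it does not apply.
Duty = $51,220.40 × 11% = $5,634.24.
Total = $0.00 + $5,634.24 = $5,634.24.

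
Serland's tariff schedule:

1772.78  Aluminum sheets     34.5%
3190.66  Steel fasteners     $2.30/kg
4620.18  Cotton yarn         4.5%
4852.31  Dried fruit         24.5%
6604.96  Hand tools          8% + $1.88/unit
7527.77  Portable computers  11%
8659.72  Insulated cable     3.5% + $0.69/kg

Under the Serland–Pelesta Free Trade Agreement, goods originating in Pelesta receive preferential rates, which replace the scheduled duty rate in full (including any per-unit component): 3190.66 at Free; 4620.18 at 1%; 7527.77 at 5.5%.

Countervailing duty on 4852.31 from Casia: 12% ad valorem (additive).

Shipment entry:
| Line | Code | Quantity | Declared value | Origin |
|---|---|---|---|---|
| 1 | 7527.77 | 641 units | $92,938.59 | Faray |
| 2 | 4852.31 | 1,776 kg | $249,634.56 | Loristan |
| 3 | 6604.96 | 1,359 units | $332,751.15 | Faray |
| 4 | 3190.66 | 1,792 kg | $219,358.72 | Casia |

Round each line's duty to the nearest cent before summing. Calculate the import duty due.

$104,680.32

Line 1 (7527.77, Faray, 641 units, $92,938.59):
Base rate for 7527.77 is 11%.
7527.77 has an FTA preferential rate, but origin Faray is not Pelesta; base rate stands.
Duty = $92,938.59 × 11% = $10,223.24.
Line 2 (4852.31, Loristan, 1,776 kg, $249,634.56):
Base rate for 4852.31 is 24.5%.
The additional-duty order on 4852.31 targets Casia, not Loristan; it does not apply.
Duty = $249,634.56 × 24.5% = $61,160.47.
Line 3 (6604.96, Faray, 1,359 units, $332,751.15):
Base rate for 6604.96 is 8% + $1.88/unit.
Duty = $332,751.15 × 8% + 1,359 × $1.88 = $29,175.01.
Line 4 (3190.66, Casia, 1,792 kg, $219,358.72):
Base rate for 3190.66 is $2.30/kg.
3190.66 has an FTA preferential rate, but origin Casia is not Pelesta; base rate stands.
Duty = 1,792 × $2.30 = $4,121.60.
Total = $10,223.24 + $61,160.47 + $29,175.01 + $4,121.60 = $104,680.32.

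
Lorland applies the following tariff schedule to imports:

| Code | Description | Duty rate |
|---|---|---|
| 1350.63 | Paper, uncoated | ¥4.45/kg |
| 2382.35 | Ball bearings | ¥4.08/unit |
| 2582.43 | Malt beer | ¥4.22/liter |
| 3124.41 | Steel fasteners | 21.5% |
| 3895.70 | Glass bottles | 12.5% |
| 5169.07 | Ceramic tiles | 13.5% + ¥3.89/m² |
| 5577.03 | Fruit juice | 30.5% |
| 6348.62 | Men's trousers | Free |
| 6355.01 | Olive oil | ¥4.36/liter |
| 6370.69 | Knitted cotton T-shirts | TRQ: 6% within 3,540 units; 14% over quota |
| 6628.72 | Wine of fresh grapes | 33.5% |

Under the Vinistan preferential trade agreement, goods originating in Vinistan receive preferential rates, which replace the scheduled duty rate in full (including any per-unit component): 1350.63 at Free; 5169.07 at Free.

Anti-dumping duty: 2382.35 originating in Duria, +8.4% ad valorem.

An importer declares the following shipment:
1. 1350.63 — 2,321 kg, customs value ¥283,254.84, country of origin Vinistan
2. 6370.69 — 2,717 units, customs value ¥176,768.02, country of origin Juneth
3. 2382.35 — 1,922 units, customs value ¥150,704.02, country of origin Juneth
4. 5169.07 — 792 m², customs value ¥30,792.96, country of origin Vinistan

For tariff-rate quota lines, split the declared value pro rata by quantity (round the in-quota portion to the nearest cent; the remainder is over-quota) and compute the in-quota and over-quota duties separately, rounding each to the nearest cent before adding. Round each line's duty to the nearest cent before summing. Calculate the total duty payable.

¥18,447.84

Line 1 (1350.63, Vinistan, 2,321 kg, ¥283,254.84):
Base rate for 1350.63 is ¥4.45/kg.
Origin Vinistan qualifies under the Lorland–Vinistan agreement and 1350.63 is covered: preferential rate Free applies instead.
Duty = ¥283,254.84 × 0% = ¥0.00.
Line 2 (6370.69, Juneth, 2,717 units, ¥176,768.02):
Code 6370.69 is under a tariff-rate quota (threshold 3,540 units). Quantity 2,717 units is within the quota, so the in-quota rate 6% applies to the full value.
Duty = ¥176,768.02 × 6% = ¥10,606.08.
Line 3 (2382.35, Juneth, 1,922 units, ¥150,704.02):
Base rate for 2382.35 is ¥4.08/unit.
The additional-duty order on 2382.35 targets Duria, not Juneth; it does not apply.
Duty = 1,922 × ¥4.08 = ¥7,841.76.
Line 4 (5169.07, Vinistan, 792 m², ¥30,792.96):
Base rate for 5169.07 is 13.5% + ¥3.89/m².
Origin Vinistan qualifies under the Lorland–Vinistan agreement and 5169.07 is covered: preferential rate Free applies instead.
Duty = ¥30,792.96 × 0% = ¥0.00.
Total = ¥0.00 + ¥10,606.08 + ¥7,841.76 + ¥0.00 = ¥18,447.84.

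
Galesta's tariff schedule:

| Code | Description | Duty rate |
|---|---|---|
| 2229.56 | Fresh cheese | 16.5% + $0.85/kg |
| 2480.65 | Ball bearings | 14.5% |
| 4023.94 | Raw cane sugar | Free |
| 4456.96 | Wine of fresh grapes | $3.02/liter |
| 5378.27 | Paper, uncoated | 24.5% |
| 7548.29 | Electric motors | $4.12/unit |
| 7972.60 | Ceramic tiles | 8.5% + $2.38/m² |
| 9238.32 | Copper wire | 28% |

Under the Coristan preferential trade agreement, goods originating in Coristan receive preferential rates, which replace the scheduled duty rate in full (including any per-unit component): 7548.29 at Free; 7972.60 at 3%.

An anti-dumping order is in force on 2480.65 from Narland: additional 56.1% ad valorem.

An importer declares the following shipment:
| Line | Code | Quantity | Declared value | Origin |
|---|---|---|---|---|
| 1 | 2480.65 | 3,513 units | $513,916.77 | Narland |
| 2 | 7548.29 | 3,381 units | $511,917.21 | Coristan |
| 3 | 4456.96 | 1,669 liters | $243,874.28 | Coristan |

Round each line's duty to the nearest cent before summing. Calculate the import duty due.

$367,865.62

Line 1 (2480.65, Narland, 3,513 units, $513,916.77):
Base rate for 2480.65 is 14.5%.
Additional duty on 2480.65 from Narland: +56.1%. Applied ad valorem rate: 14.5% + 56.1% = 70.6%.
Duty = $513,916.77 × 70.6% = $362,825.24.
Line 2 (7548.29, Coristan, 3,381 units, $511,917.21):
Base rate for 7548.29 is $4.12/unit.
Origin Coristan qualifies under the Galesta–Coristan agreement and 7548.29 is covered: preferential rate Free applies instead.
Duty = $511,917.21 × 0% = $0.00.
Line 3 (4456.96, Coristan, 1,669 liters, $243,874.28):
Base rate for 4456.96 is $3.02/liter.
Origin Coristan is the FTA partner but 4456.96 is not on the preference list; base rate stands.
Duty = 1,669 × $3.02 = $5,040.38.
Total = $362,825.24 + $0.00 + $5,040.38 = $367,865.62.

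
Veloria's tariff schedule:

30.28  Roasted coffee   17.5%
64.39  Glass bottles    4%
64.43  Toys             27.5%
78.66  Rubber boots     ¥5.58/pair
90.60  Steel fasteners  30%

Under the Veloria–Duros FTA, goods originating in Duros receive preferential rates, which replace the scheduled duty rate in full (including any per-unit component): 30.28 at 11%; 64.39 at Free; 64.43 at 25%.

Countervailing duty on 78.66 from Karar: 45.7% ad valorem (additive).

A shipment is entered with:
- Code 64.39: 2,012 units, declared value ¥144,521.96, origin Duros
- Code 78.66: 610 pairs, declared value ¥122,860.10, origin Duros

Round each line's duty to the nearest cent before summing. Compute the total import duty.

Line 1 (64.39, Duros, 2,012 units, ¥144,521.96):
Base rate for 64.39 is 4%.
Origin Duros qualifies under the Veloria–Duros agreement and 64.39 is covered: preferential rate Free applies instead.
Duty = ¥144,521.96 × 0% = ¥0.00.
Line 2 (78.66, Duros, 610 pairs, ¥122,860.10):
Base rate for 78.66 is ¥5.58/pair.
Origin Duros is the FTA partner but 78.66 is not on the preference list; base rate stands.
The additional-duty order on 78.66 targets Karar, not Duros; it does not apply.
Duty = 610 × ¥5.58 = ¥3,403.80.
Total = ¥0.00 + ¥3,403.80 = ¥3,403.80.

¥3,403.80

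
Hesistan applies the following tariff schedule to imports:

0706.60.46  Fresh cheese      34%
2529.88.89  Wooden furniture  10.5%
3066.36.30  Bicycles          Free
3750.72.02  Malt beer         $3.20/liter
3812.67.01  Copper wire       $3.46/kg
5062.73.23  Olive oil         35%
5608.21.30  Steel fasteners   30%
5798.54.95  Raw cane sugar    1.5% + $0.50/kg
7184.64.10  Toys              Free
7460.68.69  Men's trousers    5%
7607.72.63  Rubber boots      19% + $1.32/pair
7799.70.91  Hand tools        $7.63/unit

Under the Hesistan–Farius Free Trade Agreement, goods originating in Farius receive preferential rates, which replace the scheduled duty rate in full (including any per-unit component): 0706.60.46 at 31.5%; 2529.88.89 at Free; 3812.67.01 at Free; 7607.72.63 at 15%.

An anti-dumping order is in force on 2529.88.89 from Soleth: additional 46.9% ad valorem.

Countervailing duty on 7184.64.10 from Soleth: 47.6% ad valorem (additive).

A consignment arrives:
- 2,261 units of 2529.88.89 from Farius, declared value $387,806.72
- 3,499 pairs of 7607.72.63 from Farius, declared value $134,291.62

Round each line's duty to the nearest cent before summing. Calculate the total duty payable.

$20,143.74

Line 1 (2529.88.89, Farius, 2,261 units, $387,806.72):
Base rate for 2529.88.89 is 10.5%.
Origin Farius qualifies under the Hesistan–Farius agreement and 2529.88.89 is covered: preferential rate Free applies instead.
The additional-duty order on 2529.88.89 targets Soleth, not Farius; it does not apply.
Duty = $387,806.72 × 0% = $0.00.
Line 2 (7607.72.63, Farius, 3,499 pairs, $134,291.62):
Base rate for 7607.72.63 is 19% + $1.32/pair.
Origin Farius qualifies under the Hesistan–Farius agreement and 7607.72.63 is covered: preferential rate 15% applies instead.
Duty = $134,291.62 × 15% = $20,143.74.
Total = $0.00 + $20,143.74 = $20,143.74.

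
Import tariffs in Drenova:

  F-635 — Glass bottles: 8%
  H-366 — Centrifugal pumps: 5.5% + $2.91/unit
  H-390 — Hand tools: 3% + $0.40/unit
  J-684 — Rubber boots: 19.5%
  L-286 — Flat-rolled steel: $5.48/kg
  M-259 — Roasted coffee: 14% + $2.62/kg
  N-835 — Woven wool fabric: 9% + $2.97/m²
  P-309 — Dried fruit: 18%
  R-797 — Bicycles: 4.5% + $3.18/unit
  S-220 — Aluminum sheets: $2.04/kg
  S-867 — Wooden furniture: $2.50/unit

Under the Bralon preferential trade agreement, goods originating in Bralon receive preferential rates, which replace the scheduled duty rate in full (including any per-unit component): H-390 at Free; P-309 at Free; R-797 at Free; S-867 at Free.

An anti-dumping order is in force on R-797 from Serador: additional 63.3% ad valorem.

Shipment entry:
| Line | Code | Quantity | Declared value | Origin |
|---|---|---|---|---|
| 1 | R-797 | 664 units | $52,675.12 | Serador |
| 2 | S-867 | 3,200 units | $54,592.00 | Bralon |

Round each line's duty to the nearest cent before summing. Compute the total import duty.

Line 1 (R-797, Serador, 664 units, $52,675.12):
Base rate for R-797 is 4.5% + $3.18/unit.
R-797 has an FTA preferential rate, but origin Serador is not Bralon; base rate stands.
Additional duty on R-797 from Serador: +63.3%. Applied ad valorem rate: 4.5% + 63.3% = 67.8%.
Duty = $52,675.12 × 67.8% + 664 × $3.18 = $37,825.25.
Line 2 (S-867, Bralon, 3,200 units, $54,592.00):
Base rate for S-867 is $2.50/unit.
Origin Bralon qualifies under the Drenova–Bralon agreement and S-867 is covered: preferential rate Free applies instead.
Duty = $54,592.00 × 0% = $0.00.
Total = $37,825.25 + $0.00 = $37,825.25.

$37,825.25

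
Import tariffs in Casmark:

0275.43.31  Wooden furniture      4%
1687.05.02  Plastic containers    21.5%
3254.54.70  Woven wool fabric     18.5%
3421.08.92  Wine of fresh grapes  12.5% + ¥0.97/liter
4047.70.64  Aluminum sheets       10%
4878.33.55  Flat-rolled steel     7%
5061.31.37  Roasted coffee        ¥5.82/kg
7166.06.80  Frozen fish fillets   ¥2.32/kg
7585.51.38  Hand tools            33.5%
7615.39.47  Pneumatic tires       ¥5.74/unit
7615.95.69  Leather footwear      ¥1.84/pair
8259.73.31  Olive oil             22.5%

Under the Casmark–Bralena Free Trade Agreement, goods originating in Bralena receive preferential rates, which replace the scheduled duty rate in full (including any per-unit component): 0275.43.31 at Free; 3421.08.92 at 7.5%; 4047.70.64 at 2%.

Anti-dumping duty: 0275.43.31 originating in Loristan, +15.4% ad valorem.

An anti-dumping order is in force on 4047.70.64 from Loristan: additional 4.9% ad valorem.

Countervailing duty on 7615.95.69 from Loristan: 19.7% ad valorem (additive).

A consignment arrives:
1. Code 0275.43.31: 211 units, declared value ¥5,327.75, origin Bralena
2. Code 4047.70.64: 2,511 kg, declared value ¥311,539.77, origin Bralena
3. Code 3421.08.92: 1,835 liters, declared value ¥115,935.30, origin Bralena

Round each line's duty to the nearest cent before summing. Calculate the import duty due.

¥14,925.95

Line 1 (0275.43.31, Bralena, 211 units, ¥5,327.75):
Base rate for 0275.43.31 is 4%.
Origin Bralena qualifies under the Casmark–Bralena agreement and 0275.43.31 is covered: preferential rate Free applies instead.
The additional-duty order on 0275.43.31 targets Loristan, not Bralena; it does not apply.
Duty = ¥5,327.75 × 0% = ¥0.00.
Line 2 (4047.70.64, Bralena, 2,511 kg, ¥311,539.77):
Base rate for 4047.70.64 is 10%.
Origin Bralena qualifies under the Casmark–Bralena agreement and 4047.70.64 is covered: preferential rate 2% applies instead.
The additional-duty order on 4047.70.64 targets Loristan, not Bralena; it does not apply.
Duty = ¥311,539.77 × 2% = ¥6,230.80.
Line 3 (3421.08.92, Bralena, 1,835 liters, ¥115,935.30):
Base rate for 3421.08.92 is 12.5% + ¥0.97/liter.
Origin Bralena qualifies under the Casmark–Bralena agreement and 3421.08.92 is covered: preferential rate 7.5% applies instead.
Duty = ¥115,935.30 × 7.5% = ¥8,695.15.
Total = ¥0.00 + ¥6,230.80 + ¥8,695.15 = ¥14,925.95.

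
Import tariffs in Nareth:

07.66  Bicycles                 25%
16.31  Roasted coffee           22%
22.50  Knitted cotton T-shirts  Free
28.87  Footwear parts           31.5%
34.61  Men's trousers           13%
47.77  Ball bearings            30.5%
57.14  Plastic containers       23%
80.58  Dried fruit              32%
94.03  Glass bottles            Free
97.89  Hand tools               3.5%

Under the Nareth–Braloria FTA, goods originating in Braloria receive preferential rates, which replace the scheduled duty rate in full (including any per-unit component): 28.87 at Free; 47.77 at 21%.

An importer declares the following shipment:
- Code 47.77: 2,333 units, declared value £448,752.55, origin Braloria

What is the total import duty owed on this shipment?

£94,238.04

Line 1 (47.77, Braloria, 2,333 units, £448,752.55):
Base rate for 47.77 is 30.5%.
Origin Braloria qualifies under the Nareth–Braloria agreement and 47.77 is covered: preferential rate 21% applies instead.
Duty = £448,752.55 × 21% = £94,238.04.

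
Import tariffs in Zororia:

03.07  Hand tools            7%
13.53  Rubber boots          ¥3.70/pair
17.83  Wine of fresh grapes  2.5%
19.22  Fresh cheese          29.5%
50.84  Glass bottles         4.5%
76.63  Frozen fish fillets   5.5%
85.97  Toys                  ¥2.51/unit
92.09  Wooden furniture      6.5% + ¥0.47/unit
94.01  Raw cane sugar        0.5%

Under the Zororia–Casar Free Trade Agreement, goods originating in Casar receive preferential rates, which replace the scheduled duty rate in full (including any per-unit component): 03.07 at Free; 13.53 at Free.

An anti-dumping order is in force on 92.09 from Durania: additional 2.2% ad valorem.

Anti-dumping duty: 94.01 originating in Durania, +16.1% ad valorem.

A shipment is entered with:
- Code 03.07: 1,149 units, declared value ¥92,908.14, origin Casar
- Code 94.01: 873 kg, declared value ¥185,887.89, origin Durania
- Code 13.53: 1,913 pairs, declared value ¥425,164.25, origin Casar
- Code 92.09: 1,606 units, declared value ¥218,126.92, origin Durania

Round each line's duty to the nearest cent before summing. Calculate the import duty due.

Line 1 (03.07, Casar, 1,149 units, ¥92,908.14):
Base rate for 03.07 is 7%.
Origin Casar qualifies under the Zororia–Casar agreement and 03.07 is covered: preferential rate Free applies instead.
Duty = ¥92,908.14 × 0% = ¥0.00.
Line 2 (94.01, Durania, 873 kg, ¥185,887.89):
Base rate for 94.01 is 0.5%.
Additional duty on 94.01 from Durania: +16.1%. Applied ad valorem rate: 0.5% + 16.1% = 16.6%.
Duty = ¥185,887.89 × 16.6% = ¥30,857.39.
Line 3 (13.53, Casar, 1,913 pairs, ¥425,164.25):
Base rate for 13.53 is ¥3.70/pair.
Origin Casar qualifies under the Zororia–Casar agreement and 13.53 is covered: preferential rate Free applies instead.
Duty = ¥425,164.25 × 0% = ¥0.00.
Line 4 (92.09, Durania, 1,606 units, ¥218,126.92):
Base rate for 92.09 is 6.5% + ¥0.47/unit.
Additional duty on 92.09 from Durania: +2.2%. Applied ad valorem rate: 6.5% + 2.2% = 8.7%.
Duty = ¥218,126.92 × 8.7% + 1,606 × ¥0.47 = ¥19,731.86.
Total = ¥0.00 + ¥30,857.39 + ¥0.00 + ¥19,731.86 = ¥50,589.25.

¥50,589.25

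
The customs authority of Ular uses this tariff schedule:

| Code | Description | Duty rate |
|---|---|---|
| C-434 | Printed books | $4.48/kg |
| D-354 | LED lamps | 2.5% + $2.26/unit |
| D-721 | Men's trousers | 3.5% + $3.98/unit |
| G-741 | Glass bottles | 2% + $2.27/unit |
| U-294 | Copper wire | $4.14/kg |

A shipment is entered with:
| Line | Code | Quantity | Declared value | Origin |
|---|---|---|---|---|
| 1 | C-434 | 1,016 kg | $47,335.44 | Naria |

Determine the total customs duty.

Line 1 (C-434, Naria, 1,016 kg, $47,335.44):
Base rate for C-434 is $4.48/kg.
Duty = 1,016 × $4.48 = $4,551.68.

$4,551.68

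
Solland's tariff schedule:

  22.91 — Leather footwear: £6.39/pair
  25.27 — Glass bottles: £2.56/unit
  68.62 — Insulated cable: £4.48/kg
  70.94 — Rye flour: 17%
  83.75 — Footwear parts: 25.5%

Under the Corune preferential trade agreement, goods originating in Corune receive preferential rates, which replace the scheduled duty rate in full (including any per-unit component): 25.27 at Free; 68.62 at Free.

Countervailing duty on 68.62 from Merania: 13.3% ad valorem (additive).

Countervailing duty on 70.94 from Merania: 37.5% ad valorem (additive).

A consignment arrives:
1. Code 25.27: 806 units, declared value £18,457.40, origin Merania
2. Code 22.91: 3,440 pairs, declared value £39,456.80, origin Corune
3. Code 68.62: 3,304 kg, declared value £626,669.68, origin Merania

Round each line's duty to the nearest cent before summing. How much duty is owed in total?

£122,193.95

Line 1 (25.27, Merania, 806 units, £18,457.40):
Base rate for 25.27 is £2.56/unit.
25.27 has an FTA preferential rate, but origin Merania is not Corune; base rate stands.
Duty = 806 × £2.56 = £2,063.36.
Line 2 (22.91, Corune, 3,440 pairs, £39,456.80):
Base rate for 22.91 is £6.39/pair.
Origin Corune is the FTA partner but 22.91 is not on the preference list; base rate stands.
Duty = 3,440 × £6.39 = £21,981.60.
Line 3 (68.62, Merania, 3,304 kg, £626,669.68):
Base rate for 68.62 is £4.48/kg.
68.62 has an FTA preferential rate, but origin Merania is not Corune; base rate stands.
Additional duty on 68.62 from Merania: +13.3% ad valorem. Applied ad valorem rate = 13.3%.
Duty = £626,669.68 × 13.3% + 3,304 × £4.48 = £98,148.99.
Total = £2,063.36 + £21,981.60 + £98,148.99 = £122,193.95.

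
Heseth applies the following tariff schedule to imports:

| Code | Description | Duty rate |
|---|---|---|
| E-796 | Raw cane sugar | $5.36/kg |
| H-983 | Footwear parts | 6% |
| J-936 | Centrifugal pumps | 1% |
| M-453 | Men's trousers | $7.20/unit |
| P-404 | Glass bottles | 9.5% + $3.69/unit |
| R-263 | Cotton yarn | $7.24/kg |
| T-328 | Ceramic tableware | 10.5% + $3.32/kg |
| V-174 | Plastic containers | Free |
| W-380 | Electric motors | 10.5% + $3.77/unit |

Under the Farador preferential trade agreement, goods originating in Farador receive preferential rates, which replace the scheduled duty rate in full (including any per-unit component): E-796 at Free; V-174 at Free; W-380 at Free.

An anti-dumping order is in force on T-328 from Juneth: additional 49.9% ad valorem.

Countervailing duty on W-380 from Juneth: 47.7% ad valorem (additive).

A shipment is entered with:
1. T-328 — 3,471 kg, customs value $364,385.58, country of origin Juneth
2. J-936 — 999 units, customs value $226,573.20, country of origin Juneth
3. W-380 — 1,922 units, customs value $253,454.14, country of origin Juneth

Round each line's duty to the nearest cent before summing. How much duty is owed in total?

$388,634.59

Line 1 (T-328, Juneth, 3,471 kg, $364,385.58):
Base rate for T-328 is 10.5% + $3.32/kg.
Additional duty on T-328 from Juneth: +49.9%. Applied ad valorem rate: 10.5% + 49.9% = 60.4%.
Duty = $364,385.58 × 60.4% + 3,471 × $3.32 = $231,612.61.
Line 2 (J-936, Juneth, 999 units, $226,573.20):
Base rate for J-936 is 1%.
Duty = $226,573.20 × 1% = $2,265.73.
Line 3 (W-380, Juneth, 1,922 units, $253,454.14):
Base rate for W-380 is 10.5% + $3.77/unit.
W-380 has an FTA preferential rate, but origin Juneth is not Farador; base rate stands.
Additional duty on W-380 from Juneth: +47.7%. Applied ad valorem rate: 10.5% + 47.7% = 58.2%.
Duty = $253,454.14 × 58.2% + 1,922 × $3.77 = $154,756.25.
Total = $231,612.61 + $2,265.73 + $154,756.25 = $388,634.59.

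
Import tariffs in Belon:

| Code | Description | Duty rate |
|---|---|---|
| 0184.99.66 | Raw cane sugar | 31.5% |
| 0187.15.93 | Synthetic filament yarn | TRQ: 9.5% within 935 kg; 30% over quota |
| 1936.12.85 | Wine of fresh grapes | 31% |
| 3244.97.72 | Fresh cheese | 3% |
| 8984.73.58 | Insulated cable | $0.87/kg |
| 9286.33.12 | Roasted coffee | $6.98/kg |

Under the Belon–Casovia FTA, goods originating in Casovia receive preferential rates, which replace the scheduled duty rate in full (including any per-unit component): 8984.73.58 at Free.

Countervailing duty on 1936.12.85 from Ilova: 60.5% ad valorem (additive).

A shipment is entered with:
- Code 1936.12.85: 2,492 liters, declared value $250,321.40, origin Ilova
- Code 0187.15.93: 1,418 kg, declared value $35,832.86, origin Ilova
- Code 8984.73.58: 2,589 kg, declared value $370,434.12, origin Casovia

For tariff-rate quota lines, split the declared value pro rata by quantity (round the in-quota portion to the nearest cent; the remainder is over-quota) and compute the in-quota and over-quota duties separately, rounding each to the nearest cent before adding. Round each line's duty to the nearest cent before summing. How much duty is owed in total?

$234,950.31

Line 1 (1936.12.85, Ilova, 2,492 liters, $250,321.40):
Base rate for 1936.12.85 is 31%.
Additional duty on 1936.12.85 from Ilova: +60.5%. Applied ad valorem rate: 31% + 60.5% = 91.5%.
Duty = $250,321.40 × 91.5% = $229,044.08.
Line 2 (0187.15.93, Ilova, 1,418 kg, $35,832.86):
Code 0187.15.93 is under a tariff-rate quota (threshold 935 kg). In-quota: 935 kg at 9.5%; over-quota: 483 kg at 30%.
Pro-rata value split: in-quota = $35,832.86 × 935/1,418 = $23,627.45; over-quota = $35,832.86 − $23,627.45 = $12,205.41.
In-quota duty = $23,627.45 × 9.5% = $2,244.61. Over-quota duty = $12,205.41 × 30% = $3,661.62.
Line duty = $2,244.61 + $3,661.62 = $5,906.23.
Line 3 (8984.73.58, Casovia, 2,589 kg, $370,434.12):
Base rate for 8984.73.58 is $0.87/kg.
Origin Casovia qualifies under the Belon–Casovia agreement and 8984.73.58 is covered: preferential rate Free applies instead.
Duty = $370,434.12 × 0% = $0.00.
Total = $229,044.08 + $5,906.23 + $0.00 = $234,950.31.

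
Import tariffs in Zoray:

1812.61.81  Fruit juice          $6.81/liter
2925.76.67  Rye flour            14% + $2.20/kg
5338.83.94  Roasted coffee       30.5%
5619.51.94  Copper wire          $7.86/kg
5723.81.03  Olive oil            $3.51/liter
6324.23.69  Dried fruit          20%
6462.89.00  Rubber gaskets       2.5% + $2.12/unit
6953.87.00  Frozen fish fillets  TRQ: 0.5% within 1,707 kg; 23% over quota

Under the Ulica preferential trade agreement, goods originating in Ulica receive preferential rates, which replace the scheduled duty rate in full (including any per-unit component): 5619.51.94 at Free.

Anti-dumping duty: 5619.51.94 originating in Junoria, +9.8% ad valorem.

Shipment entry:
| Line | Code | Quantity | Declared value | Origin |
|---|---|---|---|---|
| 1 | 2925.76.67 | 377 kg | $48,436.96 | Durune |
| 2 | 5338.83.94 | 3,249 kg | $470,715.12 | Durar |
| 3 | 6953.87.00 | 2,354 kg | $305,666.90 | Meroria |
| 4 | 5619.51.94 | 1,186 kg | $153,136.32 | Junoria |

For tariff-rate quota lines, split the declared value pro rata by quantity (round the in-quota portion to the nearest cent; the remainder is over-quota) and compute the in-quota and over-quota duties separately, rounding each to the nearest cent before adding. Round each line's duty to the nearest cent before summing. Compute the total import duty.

Line 1 (2925.76.67, Durune, 377 kg, $48,436.96):
Base rate for 2925.76.67 is 14% + $2.20/kg.
Duty = $48,436.96 × 14% + 377 × $2.20 = $7,610.57.
Line 2 (5338.83.94, Durar, 3,249 kg, $470,715.12):
Base rate for 5338.83.94 is 30.5%.
Duty = $470,715.12 × 30.5% = $143,568.11.
Line 3 (6953.87.00, Meroria, 2,354 kg, $305,666.90):
Code 6953.87.00 is under a tariff-rate quota (threshold 1,707 kg). In-quota: 1,707 kg at 0.5%; over-quota: 647 kg at 23%.
Pro-rata value split: in-quota = $305,666.90 × 1,707/2,354 = $221,653.95; over-quota = $305,666.90 − $221,653.95 = $84,012.95.
In-quota duty = $221,653.95 × 0.5% = $1,108.27. Over-quota duty = $84,012.95 × 23% = $19,322.98.
Line duty = $1,108.27 + $19,322.98 = $20,431.25.
Line 4 (5619.51.94, Junoria, 1,186 kg, $153,136.32):
Base rate for 5619.51.94 is $7.86/kg.
5619.51.94 has an FTA preferential rate, but origin Junoria is not Ulica; base rate stands.
Additional duty on 5619.51.94 from Junoria: +9.8% ad valorem. Applied ad valorem rate = 9.8%.
Duty = $153,136.32 × 9.8% + 1,186 × $7.86 = $24,329.32.
Total = $7,610.57 + $143,568.11 + $20,431.25 + $24,329.32 = $195,939.25.

$195,939.25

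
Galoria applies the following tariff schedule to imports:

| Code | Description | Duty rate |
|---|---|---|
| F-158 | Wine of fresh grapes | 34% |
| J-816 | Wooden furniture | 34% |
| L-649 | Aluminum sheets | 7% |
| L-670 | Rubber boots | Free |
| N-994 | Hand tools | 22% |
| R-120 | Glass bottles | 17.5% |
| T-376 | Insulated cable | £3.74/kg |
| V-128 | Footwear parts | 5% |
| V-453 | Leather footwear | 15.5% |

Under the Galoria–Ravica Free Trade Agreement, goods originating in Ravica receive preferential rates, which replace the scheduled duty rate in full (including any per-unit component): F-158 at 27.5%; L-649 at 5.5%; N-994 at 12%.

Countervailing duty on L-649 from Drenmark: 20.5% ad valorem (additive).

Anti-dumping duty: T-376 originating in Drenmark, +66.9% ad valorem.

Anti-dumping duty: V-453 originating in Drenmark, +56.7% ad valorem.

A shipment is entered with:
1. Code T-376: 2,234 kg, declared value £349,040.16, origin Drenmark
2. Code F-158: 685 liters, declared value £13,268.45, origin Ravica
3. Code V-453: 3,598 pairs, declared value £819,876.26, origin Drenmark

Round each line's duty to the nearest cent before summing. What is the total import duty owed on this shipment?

£837,462.51

Line 1 (T-376, Drenmark, 2,234 kg, £349,040.16):
Base rate for T-376 is £3.74/kg.
Additional duty on T-376 from Drenmark: +66.9% ad valorem. Applied ad valorem rate = 66.9%.
Duty = £349,040.16 × 66.9% + 2,234 × £3.74 = £241,863.03.
Line 2 (F-158, Ravica, 685 liters, £13,268.45):
Base rate for F-158 is 34%.
Origin Ravica qualifies under the Galoria–Ravica agreement and F-158 is covered: preferential rate 27.5% applies instead.
Duty = £13,268.45 × 27.5% = £3,648.82.
Line 3 (V-453, Drenmark, 3,598 pairs, £819,876.26):
Base rate for V-453 is 15.5%.
Additional duty on V-453 from Drenmark: +56.7%. Applied ad valorem rate: 15.5% + 56.7% = 72.2%.
Duty = £819,876.26 × 72.2% = £591,950.66.
Total = £241,863.03 + £3,648.82 + £591,950.66 = £837,462.51.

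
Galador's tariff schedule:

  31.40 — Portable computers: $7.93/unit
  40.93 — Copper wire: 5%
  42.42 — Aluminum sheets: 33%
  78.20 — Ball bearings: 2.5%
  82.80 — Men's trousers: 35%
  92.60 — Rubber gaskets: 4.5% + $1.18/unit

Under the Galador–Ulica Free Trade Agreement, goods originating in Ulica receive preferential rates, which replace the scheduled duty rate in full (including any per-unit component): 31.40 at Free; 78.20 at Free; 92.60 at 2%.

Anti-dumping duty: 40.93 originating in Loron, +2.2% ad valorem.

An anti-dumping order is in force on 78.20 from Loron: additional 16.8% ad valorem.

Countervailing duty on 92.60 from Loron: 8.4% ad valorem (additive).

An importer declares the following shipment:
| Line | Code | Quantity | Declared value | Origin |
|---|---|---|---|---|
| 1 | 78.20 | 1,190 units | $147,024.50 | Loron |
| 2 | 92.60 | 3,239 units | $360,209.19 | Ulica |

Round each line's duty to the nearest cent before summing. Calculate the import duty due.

$35,579.91

Line 1 (78.20, Loron, 1,190 units, $147,024.50):
Base rate for 78.20 is 2.5%.
78.20 has an FTA preferential rate, but origin Loron is not Ulica; base rate stands.
Additional duty on 78.20 from Loron: +16.8%. Applied ad valorem rate: 2.5% + 16.8% = 19.3%.
Duty = $147,024.50 × 19.3% = $28,375.73.
Line 2 (92.60, Ulica, 3,239 units, $360,209.19):
Base rate for 92.60 is 4.5% + $1.18/unit.
Origin Ulica qualifies under the Galador–Ulica agreement and 92.60 is covered: preferential rate 2% applies instead.
The additional-duty order on 92.60 targets Loron, not Ulica; it does not apply.
Duty = $360,209.19 × 2% = $7,204.18.
Total = $28,375.73 + $7,204.18 = $35,579.91.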